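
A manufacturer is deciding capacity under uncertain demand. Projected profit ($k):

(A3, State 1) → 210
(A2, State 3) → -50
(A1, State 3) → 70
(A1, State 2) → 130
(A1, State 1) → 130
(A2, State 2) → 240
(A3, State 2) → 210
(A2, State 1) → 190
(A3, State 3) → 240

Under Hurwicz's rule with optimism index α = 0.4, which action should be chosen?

A3

A1: 0.4·130 + 0.6·70 = 94
A2: 0.4·240 + 0.6·(-50) = 66
A3: 0.4·240 + 0.6·210 = 222
Highest Hurwicz score = 222 → A3.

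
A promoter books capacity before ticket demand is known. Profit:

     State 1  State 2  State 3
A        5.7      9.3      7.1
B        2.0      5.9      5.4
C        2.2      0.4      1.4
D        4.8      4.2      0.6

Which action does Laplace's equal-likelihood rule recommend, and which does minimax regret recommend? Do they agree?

Row averages: A=221/30, B=133/30, C=4/3, D=3.2
Highest average = 221/30 → A.
Column bests: State 1=5.7, State 2=9.3, State 3=7.1.
A regrets: 0.0, 0.0, 0.0 → max 0.0
B regrets: 3.7, 3.4, 1.7 → max 3.7
C regrets: 3.5, 8.9, 5.7 → max 8.9
D regrets: 0.9, 5.1, 6.5 → max 6.5
Smallest max regret = 0.0 → A.

laplace → A; minimax regret → A (agree)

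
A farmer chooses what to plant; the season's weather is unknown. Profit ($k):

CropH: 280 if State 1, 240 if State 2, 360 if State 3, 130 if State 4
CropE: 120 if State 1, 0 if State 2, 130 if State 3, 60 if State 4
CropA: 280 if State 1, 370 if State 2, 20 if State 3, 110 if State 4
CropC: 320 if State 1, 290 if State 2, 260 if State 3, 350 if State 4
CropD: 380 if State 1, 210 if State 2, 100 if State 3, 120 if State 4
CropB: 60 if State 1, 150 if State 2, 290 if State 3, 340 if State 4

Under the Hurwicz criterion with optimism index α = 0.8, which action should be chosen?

CropC

CropH: 0.8·360 + 0.2·130 = 314
CropE: 0.8·130 + 0.2·0 = 104
CropA: 0.8·370 + 0.2·20 = 300
CropC: 0.8·350 + 0.2·260 = 332
CropD: 0.8·380 + 0.2·100 = 324
CropB: 0.8·340 + 0.2·60 = 284
Highest Hurwicz score = 332 → CropC.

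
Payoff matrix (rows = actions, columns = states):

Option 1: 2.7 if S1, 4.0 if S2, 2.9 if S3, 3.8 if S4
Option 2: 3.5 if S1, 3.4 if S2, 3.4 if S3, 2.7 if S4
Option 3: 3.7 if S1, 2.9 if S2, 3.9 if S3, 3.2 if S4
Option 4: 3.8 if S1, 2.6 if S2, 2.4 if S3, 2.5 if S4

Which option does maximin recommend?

Option 3

Row minima: Option 1=2.7, Option 2=2.7, Option 3=2.9, Option 4=2.4
Best worst-case = 2.9 → Option 3.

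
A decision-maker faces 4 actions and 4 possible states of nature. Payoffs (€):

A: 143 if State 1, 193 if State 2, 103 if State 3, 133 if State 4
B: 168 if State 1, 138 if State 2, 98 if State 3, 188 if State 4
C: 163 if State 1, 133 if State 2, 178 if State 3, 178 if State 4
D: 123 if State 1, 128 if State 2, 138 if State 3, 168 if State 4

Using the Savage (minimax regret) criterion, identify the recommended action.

C

Column bests: State 1=168, State 2=193, State 3=178, State 4=188.
A regrets: 25, 0, 75, 55 → max 75
B regrets: 0, 55, 80, 0 → max 80
C regrets: 5, 60, 0, 10 → max 60
D regrets: 45, 65, 40, 20 → max 65
Smallest max regret = 60 → C.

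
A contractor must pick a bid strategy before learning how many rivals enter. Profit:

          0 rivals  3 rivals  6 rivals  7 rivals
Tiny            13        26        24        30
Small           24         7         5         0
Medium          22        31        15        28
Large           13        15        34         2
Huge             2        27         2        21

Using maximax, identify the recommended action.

Large

Row maxima: Tiny=30, Small=24, Medium=31, Large=34, Huge=27
Best best-case = 34 → Large.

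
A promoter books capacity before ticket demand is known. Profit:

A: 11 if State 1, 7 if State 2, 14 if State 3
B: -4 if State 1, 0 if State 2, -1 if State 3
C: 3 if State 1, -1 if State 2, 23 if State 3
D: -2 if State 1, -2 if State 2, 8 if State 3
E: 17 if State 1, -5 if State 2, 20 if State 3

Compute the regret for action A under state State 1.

6

Best payoff under State 1 is 17.
Regret = 17 − 11 = 6.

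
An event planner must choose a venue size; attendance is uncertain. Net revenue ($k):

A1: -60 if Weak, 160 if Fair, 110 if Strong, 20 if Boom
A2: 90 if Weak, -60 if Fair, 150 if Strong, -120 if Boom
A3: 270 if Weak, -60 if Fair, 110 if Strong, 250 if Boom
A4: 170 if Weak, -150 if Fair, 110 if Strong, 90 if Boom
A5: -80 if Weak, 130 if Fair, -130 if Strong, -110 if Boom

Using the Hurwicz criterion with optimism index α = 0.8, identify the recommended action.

A3

A1: 0.8·160 + 0.2·(-60) = 116
A2: 0.8·150 + 0.2·(-120) = 96
A3: 0.8·270 + 0.2·(-60) = 204
A4: 0.8·170 + 0.2·(-150) = 106
A5: 0.8·130 + 0.2·(-130) = 78
Highest Hurwicz score = 204 → A3.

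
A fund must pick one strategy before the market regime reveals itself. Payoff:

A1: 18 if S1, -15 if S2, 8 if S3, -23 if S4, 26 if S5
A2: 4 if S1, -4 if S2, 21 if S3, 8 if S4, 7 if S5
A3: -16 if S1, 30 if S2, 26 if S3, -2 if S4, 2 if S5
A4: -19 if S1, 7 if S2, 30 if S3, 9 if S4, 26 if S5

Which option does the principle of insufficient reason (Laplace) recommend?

Row averages: A1=2.8, A2=7.2, A3=8, A4=10.6
Highest average = 10.6 → A4.

A4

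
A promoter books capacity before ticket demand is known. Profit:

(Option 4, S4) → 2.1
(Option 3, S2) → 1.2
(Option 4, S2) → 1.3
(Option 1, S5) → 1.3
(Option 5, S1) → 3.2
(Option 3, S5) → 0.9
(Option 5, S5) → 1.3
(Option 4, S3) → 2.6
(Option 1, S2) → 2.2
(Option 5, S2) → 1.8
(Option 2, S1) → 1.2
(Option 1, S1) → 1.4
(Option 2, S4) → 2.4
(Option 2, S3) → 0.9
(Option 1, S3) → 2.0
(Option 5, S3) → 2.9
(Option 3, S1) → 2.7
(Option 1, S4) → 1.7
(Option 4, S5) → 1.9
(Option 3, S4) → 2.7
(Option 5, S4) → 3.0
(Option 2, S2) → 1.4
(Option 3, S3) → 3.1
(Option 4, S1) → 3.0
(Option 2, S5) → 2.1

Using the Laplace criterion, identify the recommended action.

Row averages: Option 1=1.72, Option 2=1.6, Option 3=2.12, Option 4=2.18, Option 5=2.44
Highest average = 2.44 → Option 5.

Option 5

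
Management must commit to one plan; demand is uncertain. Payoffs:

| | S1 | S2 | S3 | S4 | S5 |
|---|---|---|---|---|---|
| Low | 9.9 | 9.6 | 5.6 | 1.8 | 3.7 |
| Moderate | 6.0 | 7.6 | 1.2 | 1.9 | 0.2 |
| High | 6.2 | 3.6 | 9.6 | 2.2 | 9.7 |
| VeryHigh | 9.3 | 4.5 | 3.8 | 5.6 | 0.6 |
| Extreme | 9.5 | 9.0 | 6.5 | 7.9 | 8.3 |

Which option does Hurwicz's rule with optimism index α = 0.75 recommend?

Extreme

Low: 0.75·9.9 + 0.25·1.8 = 7.875
Moderate: 0.75·7.6 + 0.25·0.2 = 5.75
High: 0.75·9.7 + 0.25·2.2 = 7.825
VeryHigh: 0.75·9.3 + 0.25·0.6 = 7.125
Extreme: 0.75·9.5 + 0.25·6.5 = 8.75
Highest Hurwicz score = 8.75 → Extreme.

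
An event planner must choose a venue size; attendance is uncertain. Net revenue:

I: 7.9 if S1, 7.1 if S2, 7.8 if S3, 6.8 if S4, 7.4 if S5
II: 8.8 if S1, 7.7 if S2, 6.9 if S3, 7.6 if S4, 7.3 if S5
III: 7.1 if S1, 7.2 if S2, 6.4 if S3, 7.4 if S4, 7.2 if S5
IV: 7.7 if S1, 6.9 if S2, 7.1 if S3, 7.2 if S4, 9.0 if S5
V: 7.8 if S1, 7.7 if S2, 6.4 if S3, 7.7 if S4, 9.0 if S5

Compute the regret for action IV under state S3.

Best payoff under S3 is 7.8.
Regret = 7.8 − 7.1 = 0.7.

0.7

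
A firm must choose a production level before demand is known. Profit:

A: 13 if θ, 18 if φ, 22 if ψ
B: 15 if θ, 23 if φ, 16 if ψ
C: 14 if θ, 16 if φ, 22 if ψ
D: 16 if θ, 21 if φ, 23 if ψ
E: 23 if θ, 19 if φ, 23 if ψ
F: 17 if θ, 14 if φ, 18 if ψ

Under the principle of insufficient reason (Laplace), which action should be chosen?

E

Row averages: A=53/3, B=18, C=52/3, D=20, E=65/3, F=49/3
Highest average = 65/3 → E.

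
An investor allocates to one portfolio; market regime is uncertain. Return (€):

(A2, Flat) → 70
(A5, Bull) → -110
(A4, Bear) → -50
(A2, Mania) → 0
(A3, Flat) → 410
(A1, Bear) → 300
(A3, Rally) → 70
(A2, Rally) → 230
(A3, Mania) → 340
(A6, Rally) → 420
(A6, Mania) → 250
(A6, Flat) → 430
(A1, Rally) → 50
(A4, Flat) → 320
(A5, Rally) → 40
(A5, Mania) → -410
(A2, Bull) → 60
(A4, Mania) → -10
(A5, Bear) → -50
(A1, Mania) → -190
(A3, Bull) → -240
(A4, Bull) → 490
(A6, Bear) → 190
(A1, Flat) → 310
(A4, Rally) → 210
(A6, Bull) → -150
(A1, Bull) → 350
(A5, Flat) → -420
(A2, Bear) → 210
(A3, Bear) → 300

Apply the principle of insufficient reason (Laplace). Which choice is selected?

A6

Row averages: A1=164, A2=114, A3=176, A4=192, A5=-190, A6=228
Highest average = 228 → A6.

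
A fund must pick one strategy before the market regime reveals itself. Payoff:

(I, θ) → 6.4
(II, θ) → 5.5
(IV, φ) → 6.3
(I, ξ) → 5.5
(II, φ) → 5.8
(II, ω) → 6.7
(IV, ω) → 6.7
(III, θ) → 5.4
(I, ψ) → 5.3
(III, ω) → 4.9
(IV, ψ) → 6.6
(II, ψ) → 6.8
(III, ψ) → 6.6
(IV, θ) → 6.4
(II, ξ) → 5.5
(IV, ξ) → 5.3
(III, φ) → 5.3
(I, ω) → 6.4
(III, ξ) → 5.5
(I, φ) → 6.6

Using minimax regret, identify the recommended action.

IV

Column bests: θ=6.4, φ=6.6, ψ=6.8, ω=6.7, ξ=5.5.
I regrets: 0.0, 0.0, 1.5, 0.3, 0.0 → max 1.5
II regrets: 0.9, 0.8, 0.0, 0.0, 0.0 → max 0.9
III regrets: 1.0, 1.3, 0.2, 1.8, 0.0 → max 1.8
IV regrets: 0.0, 0.3, 0.2, 0.0, 0.2 → max 0.3
Smallest max regret = 0.3 → IV.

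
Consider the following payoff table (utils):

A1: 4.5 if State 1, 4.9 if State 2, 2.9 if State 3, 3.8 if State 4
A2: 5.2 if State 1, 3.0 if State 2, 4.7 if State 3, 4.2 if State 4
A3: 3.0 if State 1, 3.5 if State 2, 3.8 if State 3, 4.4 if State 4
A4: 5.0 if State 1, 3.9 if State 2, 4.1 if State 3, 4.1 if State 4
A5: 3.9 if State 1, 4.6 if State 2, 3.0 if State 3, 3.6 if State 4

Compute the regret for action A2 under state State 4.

Best payoff under State 4 is 4.4.
Regret = 4.4 − 4.2 = 0.2.

0.2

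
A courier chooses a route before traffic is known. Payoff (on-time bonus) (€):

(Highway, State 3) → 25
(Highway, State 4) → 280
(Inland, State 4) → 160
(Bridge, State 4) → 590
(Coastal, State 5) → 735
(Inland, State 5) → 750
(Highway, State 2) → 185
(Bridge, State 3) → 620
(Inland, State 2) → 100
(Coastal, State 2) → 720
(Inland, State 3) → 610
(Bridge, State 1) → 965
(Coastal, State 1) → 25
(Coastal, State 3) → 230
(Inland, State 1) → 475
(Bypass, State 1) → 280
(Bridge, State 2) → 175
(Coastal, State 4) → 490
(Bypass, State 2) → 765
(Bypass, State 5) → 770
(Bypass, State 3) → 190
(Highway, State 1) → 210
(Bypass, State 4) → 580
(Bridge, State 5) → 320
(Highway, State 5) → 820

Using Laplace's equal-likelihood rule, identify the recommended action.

Row averages: Bypass=517, Inland=419, Coastal=440, Highway=304, Bridge=534
Highest average = 534 → Bridge.

Bridge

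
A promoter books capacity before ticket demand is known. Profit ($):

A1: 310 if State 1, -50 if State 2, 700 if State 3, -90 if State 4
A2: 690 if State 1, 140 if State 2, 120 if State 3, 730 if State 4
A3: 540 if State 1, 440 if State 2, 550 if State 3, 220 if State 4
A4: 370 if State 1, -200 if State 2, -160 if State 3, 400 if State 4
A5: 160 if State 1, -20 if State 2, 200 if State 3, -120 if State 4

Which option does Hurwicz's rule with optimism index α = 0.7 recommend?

A2

A1: 0.7·700 + 0.3·(-90) = 463
A2: 0.7·730 + 0.3·120 = 547
A3: 0.7·550 + 0.3·220 = 451
A4: 0.7·400 + 0.3·(-200) = 220
A5: 0.7·200 + 0.3·(-120) = 104
Highest Hurwicz score = 547 → A2.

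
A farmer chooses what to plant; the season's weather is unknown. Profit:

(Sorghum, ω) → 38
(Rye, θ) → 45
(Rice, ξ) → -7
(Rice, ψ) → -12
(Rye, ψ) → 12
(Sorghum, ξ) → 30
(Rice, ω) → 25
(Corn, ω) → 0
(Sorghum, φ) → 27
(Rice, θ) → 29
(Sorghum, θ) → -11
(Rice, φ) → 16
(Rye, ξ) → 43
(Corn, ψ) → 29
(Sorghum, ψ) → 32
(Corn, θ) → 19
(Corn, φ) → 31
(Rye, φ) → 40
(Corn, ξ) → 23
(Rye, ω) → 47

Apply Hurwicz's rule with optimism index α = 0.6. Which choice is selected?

Rye

Rice: 0.6·29 + 0.4·(-12) = 12.6
Corn: 0.6·31 + 0.4·0 = 18.6
Rye: 0.6·47 + 0.4·12 = 33
Sorghum: 0.6·38 + 0.4·(-11) = 18.4
Highest Hurwicz score = 33 → Rye.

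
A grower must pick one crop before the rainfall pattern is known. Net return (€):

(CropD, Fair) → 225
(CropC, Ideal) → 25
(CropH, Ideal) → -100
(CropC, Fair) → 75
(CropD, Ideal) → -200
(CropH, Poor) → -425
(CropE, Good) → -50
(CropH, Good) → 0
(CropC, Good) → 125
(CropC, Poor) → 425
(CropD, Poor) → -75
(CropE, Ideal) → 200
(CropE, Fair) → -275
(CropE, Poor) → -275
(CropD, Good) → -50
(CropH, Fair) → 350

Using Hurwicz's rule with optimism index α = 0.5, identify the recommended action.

CropC

CropH: 0.5·350 + 0.5·(-425) = -37.5
CropD: 0.5·225 + 0.5·(-200) = 12.5
CropC: 0.5·425 + 0.5·25 = 225
CropE: 0.5·200 + 0.5·(-275) = -37.5
Highest Hurwicz score = 225 → CropC.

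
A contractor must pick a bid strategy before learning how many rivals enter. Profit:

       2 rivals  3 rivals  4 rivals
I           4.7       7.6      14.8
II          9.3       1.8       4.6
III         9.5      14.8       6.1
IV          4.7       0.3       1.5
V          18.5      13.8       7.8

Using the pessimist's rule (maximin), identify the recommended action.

V

Row minima: I=4.7, II=1.8, III=6.1, IV=0.3, V=7.8
Best worst-case = 7.8 → V.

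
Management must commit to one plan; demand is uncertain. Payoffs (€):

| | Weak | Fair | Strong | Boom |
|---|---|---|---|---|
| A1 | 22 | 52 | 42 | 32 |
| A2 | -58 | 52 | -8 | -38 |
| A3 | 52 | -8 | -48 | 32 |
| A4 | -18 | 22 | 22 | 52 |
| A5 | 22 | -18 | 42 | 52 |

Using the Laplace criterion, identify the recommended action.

A1

Row averages: A1=37, A2=-13, A3=7, A4=19.5, A5=24.5
Highest average = 37 → A1.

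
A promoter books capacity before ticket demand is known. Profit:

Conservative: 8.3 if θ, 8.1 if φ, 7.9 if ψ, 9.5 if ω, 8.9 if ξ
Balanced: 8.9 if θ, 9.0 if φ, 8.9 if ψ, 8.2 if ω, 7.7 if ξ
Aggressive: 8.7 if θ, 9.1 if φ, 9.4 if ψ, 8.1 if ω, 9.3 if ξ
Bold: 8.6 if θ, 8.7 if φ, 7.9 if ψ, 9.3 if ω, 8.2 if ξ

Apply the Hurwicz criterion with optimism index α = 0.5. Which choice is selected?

Conservative: 0.5·9.5 + 0.5·7.9 = 8.7
Balanced: 0.5·9.0 + 0.5·7.7 = 8.35
Aggressive: 0.5·9.4 + 0.5·8.1 = 8.75
Bold: 0.5·9.3 + 0.5·7.9 = 8.6
Highest Hurwicz score = 8.75 → Aggressive.

Aggressive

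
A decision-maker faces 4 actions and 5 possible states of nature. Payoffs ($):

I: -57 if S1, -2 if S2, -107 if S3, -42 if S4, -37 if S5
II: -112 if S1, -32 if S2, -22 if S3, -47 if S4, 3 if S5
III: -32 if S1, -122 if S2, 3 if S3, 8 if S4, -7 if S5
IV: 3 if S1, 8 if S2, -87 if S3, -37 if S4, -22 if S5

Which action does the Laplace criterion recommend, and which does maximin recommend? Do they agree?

laplace → IV; maximin → IV (agree)

Row averages: I=-49, II=-42, III=-30, IV=-27
Highest average = -27 → IV.
Row minima: I=-107, II=-112, III=-122, IV=-87
Best worst-case = -87 → IV.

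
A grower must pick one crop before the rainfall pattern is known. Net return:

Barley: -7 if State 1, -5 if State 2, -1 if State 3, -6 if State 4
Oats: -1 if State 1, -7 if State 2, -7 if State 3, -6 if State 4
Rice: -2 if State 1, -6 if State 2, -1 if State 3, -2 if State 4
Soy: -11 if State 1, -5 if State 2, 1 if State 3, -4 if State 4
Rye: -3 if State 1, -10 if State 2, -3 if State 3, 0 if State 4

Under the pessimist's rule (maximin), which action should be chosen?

Row minima: Barley=-7, Oats=-7, Rice=-6, Soy=-11, Rye=-10
Best worst-case = -6 → Rice.

Rice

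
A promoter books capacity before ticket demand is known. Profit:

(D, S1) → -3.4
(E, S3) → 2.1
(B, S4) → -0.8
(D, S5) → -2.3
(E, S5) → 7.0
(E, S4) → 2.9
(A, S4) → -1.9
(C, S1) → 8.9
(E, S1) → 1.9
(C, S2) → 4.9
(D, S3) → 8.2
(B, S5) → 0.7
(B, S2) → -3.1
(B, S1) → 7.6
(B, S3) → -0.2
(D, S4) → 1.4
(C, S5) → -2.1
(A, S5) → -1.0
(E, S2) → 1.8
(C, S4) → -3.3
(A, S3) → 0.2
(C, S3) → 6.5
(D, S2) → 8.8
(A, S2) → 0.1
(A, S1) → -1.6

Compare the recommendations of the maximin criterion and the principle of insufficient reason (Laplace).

Row minima: A=-1.9, B=-3.1, C=-3.3, D=-3.4, E=1.8
Best worst-case = 1.8 → E.
Row averages: A=-0.84, B=0.84, C=2.98, D=2.54, E=3.14
Highest average = 3.14 → E.

maximin → E; laplace → E (agree)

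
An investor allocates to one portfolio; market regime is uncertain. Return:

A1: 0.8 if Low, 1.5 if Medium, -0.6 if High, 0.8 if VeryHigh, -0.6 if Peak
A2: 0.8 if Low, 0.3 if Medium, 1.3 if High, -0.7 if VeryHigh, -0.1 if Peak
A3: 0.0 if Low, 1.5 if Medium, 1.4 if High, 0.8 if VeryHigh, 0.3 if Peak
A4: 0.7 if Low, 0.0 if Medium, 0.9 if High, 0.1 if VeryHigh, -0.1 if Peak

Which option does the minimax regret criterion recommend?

A3

Column bests: Low=0.8, Medium=1.5, High=1.4, VeryHigh=0.8, Peak=0.3.
A1 regrets: 0.0, 0.0, 2.0, 0.0, 0.9 → max 2.0
A2 regrets: 0.0, 1.2, 0.1, 1.5, 0.4 → max 1.5
A3 regrets: 0.8, 0.0, 0.0, 0.0, 0.0 → max 0.8
A4 regrets: 0.1, 1.5, 0.5, 0.7, 0.4 → max 1.5
Smallest max regret = 0.8 → A3.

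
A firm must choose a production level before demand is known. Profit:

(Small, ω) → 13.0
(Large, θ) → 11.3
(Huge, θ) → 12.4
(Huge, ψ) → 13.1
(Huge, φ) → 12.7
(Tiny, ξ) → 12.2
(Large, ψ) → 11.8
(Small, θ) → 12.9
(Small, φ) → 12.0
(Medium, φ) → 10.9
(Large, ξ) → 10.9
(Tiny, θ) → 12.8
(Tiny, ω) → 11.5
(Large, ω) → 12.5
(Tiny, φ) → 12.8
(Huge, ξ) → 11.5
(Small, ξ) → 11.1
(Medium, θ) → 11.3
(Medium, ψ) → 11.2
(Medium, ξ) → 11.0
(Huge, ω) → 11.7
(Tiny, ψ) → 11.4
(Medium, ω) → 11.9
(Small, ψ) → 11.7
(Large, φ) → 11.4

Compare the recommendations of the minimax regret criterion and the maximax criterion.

minimax regret → Huge; maximax → Huge (agree)

Column bests: θ=12.9, φ=12.8, ψ=13.1, ω=13.0, ξ=12.2.
Tiny regrets: 0.1, 0.0, 1.7, 1.5, 0.0 → max 1.7
Small regrets: 0.0, 0.8, 1.4, 0.0, 1.1 → max 1.4
Medium regrets: 1.6, 1.9, 1.9, 1.1, 1.2 → max 1.9
Large regrets: 1.6, 1.4, 1.3, 0.5, 1.3 → max 1.6
Huge regrets: 0.5, 0.1, 0.0, 1.3, 0.7 → max 1.3
Smallest max regret = 1.3 → Huge.
Row maxima: Tiny=12.8, Small=13.0, Medium=11.9, Large=12.5, Huge=13.1
Best best-case = 13.1 → Huge.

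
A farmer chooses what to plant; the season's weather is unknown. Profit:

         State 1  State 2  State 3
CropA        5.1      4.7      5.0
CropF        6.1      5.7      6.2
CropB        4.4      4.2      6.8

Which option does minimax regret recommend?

Column bests: State 1=6.1, State 2=5.7, State 3=6.8.
CropA regrets: 1.0, 1.0, 1.8 → max 1.8
CropF regrets: 0.0, 0.0, 0.6 → max 0.6
CropB regrets: 1.7, 1.5, 0.0 → max 1.7
Smallest max regret = 0.6 → CropF.

CropF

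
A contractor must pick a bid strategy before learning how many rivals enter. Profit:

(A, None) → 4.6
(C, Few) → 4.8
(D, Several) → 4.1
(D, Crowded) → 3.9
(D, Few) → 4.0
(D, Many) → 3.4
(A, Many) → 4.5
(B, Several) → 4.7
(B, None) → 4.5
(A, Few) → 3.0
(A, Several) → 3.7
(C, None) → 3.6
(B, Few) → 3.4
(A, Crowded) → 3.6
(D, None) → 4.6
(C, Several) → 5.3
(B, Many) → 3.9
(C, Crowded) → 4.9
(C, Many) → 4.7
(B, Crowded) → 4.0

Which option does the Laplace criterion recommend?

C

Row averages: A=3.88, B=4.1, C=4.66, D=4
Highest average = 4.66 → C.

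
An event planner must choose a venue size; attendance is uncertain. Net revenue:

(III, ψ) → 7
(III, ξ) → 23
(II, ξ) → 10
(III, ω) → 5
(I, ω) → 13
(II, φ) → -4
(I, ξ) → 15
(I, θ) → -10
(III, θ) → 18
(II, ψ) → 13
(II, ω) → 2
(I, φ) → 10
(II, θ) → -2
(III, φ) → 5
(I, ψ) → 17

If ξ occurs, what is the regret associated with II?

Best payoff under ξ is 23.
Regret = 23 − 10 = 13.

13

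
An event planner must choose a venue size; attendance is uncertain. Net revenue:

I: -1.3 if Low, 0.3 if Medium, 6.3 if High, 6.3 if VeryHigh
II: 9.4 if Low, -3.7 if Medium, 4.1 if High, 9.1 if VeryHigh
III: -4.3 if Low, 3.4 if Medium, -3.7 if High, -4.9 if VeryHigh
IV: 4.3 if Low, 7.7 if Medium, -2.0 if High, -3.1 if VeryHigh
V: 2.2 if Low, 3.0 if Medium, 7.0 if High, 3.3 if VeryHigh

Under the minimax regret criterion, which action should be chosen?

V

Column bests: Low=9.4, Medium=7.7, High=7.0, VeryHigh=9.1.
I regrets: 10.7, 7.4, 0.7, 2.8 → max 10.7
II regrets: 0.0, 11.4, 2.9, 0.0 → max 11.4
III regrets: 13.7, 4.3, 10.7, 14.0 → max 14.0
IV regrets: 5.1, 0.0, 9.0, 12.2 → max 12.2
V regrets: 7.2, 4.7, 0.0, 5.8 → max 7.2
Smallest max regret = 7.2 → V.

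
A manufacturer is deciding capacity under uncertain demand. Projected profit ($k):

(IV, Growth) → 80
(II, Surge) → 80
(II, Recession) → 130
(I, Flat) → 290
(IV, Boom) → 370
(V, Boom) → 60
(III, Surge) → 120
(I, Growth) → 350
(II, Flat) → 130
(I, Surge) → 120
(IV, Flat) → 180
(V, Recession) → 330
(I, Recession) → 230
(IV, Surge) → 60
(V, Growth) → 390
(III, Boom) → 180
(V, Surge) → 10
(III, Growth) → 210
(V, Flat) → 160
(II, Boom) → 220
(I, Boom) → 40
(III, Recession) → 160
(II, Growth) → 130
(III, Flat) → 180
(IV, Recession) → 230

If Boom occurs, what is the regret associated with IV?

Best payoff under Boom is 370.
Regret = 370 − 370 = 0.

0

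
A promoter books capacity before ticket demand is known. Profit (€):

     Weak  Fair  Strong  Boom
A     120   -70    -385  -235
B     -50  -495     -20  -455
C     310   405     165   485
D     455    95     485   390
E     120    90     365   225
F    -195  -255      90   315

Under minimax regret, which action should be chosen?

D

Column bests: Weak=455, Fair=405, Strong=485, Boom=485.
A regrets: 335, 475, 870, 720 → max 870
B regrets: 505, 900, 505, 940 → max 940
C regrets: 145, 0, 320, 0 → max 320
D regrets: 0, 310, 0, 95 → max 310
E regrets: 335, 315, 120, 260 → max 335
F regrets: 650, 660, 395, 170 → max 660
Smallest max regret = 310 → D.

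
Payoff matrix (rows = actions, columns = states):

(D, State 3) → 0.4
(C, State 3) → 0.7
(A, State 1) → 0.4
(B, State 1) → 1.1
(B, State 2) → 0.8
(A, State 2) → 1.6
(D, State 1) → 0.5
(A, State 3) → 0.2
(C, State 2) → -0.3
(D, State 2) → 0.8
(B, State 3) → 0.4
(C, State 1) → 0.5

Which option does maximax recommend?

A

Row maxima: A=1.6, B=1.1, C=0.7, D=0.8
Best best-case = 1.6 → A.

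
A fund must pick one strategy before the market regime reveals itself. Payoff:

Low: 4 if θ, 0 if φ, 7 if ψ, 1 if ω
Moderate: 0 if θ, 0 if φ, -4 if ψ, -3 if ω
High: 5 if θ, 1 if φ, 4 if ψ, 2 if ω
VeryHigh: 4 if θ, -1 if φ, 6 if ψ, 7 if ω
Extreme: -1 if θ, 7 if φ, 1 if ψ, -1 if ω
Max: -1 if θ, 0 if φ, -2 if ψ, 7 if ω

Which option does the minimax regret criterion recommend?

Column bests: θ=5, φ=7, ψ=7, ω=7.
Low regrets: 1, 7, 0, 6 → max 7
Moderate regrets: 5, 7, 11, 10 → max 11
High regrets: 0, 6, 3, 5 → max 6
VeryHigh regrets: 1, 8, 1, 0 → max 8
Extreme regrets: 6, 0, 6, 8 → max 8
Max regrets: 6, 7, 9, 0 → max 9
Smallest max regret = 6 → High.

High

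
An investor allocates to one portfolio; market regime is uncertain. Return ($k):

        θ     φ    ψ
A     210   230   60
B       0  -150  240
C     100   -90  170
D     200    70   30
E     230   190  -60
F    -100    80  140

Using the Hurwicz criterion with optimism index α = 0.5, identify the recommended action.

A

A: 0.5·230 + 0.5·60 = 145
B: 0.5·240 + 0.5·(-150) = 45
C: 0.5·170 + 0.5·(-90) = 40
D: 0.5·200 + 0.5·30 = 115
E: 0.5·230 + 0.5·(-60) = 85
F: 0.5·140 + 0.5·(-100) = 20
Highest Hurwicz score = 145 → A.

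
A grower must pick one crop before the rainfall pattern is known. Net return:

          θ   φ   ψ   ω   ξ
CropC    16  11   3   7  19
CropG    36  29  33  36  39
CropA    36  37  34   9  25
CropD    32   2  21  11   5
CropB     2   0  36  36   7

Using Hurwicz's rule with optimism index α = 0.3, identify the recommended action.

CropG

CropC: 0.3·19 + 0.7·3 = 7.8
CropG: 0.3·39 + 0.7·29 = 32
CropA: 0.3·37 + 0.7·9 = 17.4
CropD: 0.3·32 + 0.7·2 = 11
CropB: 0.3·36 + 0.7·0 = 10.8
Highest Hurwicz score = 32 → CropG.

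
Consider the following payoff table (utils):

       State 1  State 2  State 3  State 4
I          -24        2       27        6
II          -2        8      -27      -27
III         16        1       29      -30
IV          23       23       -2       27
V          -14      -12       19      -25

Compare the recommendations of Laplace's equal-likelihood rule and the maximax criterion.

laplace → IV; maximax → III (disagree)

Row averages: I=2.75, II=-12, III=4, IV=17.75, V=-8
Highest average = 17.75 → IV.
Row maxima: I=27, II=8, III=29, IV=27, V=19
Best best-case = 29 → III.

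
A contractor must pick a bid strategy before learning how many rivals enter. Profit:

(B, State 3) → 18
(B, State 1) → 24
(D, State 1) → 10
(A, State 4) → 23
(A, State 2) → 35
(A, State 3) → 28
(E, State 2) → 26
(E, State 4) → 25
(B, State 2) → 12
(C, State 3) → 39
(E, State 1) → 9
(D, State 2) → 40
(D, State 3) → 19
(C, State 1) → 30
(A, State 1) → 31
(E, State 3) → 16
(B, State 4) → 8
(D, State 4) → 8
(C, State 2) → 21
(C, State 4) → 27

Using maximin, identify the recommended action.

A

Row minima: A=23, B=8, C=21, D=8, E=9
Best worst-case = 23 → A.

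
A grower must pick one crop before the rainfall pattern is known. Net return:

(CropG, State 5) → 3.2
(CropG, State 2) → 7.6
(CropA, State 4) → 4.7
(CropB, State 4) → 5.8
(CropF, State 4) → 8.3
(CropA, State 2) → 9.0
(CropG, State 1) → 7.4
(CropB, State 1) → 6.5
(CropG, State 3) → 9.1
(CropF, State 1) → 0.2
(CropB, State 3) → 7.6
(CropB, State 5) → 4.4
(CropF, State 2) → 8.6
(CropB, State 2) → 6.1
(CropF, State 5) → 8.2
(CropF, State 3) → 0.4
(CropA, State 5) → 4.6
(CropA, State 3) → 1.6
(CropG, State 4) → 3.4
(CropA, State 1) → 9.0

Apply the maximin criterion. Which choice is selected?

Row minima: CropB=4.4, CropF=0.2, CropA=1.6, CropG=3.2
Best worst-case = 4.4 → CropB.

CropB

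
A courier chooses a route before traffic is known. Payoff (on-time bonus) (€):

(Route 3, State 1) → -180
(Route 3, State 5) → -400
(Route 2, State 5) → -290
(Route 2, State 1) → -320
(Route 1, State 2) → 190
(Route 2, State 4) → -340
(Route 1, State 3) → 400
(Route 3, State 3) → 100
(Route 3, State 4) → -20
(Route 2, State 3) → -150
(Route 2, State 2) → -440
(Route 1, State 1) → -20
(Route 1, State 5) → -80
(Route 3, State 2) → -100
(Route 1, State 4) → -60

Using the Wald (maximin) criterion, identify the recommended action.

Row minima: Route 1=-80, Route 2=-440, Route 3=-400
Best worst-case = -80 → Route 1.

Route 1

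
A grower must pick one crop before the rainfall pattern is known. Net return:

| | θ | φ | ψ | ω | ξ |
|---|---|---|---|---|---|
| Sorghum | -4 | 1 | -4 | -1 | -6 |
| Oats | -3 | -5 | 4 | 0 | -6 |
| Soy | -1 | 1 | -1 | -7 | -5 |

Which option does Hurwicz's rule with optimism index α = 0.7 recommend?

Sorghum: 0.7·1 + 0.3·(-6) = -1.1
Oats: 0.7·4 + 0.3·(-6) = 1
Soy: 0.7·1 + 0.3·(-7) = -1.4
Highest Hurwicz score = 1 → Oats.

Oats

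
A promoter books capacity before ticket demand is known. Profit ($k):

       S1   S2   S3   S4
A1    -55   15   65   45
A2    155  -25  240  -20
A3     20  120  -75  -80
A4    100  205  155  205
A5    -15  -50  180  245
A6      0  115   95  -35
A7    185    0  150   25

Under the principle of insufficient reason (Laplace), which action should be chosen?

Row averages: A1=17.5, A2=87.5, A3=-3.75, A4=166.25, A5=90, A6=43.75, A7=90
Highest average = 166.25 → A4.

A4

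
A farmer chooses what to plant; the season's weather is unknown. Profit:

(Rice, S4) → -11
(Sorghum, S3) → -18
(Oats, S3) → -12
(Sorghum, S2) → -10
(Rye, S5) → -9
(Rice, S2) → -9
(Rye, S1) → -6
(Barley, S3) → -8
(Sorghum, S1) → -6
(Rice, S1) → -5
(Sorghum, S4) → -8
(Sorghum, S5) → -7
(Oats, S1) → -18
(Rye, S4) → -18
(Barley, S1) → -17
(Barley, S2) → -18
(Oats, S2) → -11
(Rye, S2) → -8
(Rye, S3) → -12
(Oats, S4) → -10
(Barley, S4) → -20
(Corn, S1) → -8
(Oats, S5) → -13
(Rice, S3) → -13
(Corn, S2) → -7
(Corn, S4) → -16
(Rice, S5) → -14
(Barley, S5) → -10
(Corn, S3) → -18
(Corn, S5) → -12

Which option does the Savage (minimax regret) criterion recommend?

Column bests: S1=-5, S2=-7, S3=-8, S4=-8, S5=-7.
Rye regrets: 1, 1, 4, 10, 2 → max 10
Rice regrets: 0, 2, 5, 3, 7 → max 7
Sorghum regrets: 1, 3, 10, 0, 0 → max 10
Corn regrets: 3, 0, 10, 8, 5 → max 10
Oats regrets: 13, 4, 4, 2, 6 → max 13
Barley regrets: 12, 11, 0, 12, 3 → max 12
Smallest max regret = 7 → Rice.

Rice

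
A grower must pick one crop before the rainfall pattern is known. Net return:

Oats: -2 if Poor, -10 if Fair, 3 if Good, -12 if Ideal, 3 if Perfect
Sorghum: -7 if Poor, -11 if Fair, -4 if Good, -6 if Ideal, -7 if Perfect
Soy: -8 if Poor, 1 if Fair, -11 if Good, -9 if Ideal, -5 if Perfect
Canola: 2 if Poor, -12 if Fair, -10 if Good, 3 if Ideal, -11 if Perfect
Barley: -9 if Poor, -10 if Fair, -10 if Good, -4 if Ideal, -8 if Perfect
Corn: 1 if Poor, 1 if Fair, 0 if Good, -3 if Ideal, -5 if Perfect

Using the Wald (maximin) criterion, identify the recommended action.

Corn

Row minima: Oats=-12, Sorghum=-11, Soy=-11, Canola=-12, Barley=-10, Corn=-5
Best worst-case = -5 → Corn.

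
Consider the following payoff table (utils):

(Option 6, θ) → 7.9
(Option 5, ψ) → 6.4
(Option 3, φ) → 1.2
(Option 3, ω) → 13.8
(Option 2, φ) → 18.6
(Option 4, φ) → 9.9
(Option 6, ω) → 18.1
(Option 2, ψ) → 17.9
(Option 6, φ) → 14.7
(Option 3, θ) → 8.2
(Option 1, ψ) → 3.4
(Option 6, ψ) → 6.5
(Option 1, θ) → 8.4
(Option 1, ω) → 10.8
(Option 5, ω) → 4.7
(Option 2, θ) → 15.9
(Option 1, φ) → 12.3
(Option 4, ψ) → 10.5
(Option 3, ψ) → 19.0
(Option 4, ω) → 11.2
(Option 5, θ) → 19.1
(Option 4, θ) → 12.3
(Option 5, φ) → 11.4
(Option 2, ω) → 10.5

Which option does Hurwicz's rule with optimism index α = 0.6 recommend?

Option 2

Option 1: 0.6·12.3 + 0.4·3.4 = 8.74
Option 2: 0.6·18.6 + 0.4·10.5 = 15.36
Option 3: 0.6·19.0 + 0.4·1.2 = 11.88
Option 4: 0.6·12.3 + 0.4·9.9 = 11.34
Option 5: 0.6·19.1 + 0.4·4.7 = 13.34
Option 6: 0.6·18.1 + 0.4·6.5 = 13.46
Highest Hurwicz score = 15.36 → Option 2.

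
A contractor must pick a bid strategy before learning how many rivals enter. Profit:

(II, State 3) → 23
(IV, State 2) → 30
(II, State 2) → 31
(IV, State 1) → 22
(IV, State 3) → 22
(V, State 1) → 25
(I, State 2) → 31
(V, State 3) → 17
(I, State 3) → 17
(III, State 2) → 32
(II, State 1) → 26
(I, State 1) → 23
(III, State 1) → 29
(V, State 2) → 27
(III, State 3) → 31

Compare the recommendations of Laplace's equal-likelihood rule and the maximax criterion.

laplace → III; maximax → III (agree)

Row averages: I=71/3, II=80/3, III=92/3, IV=74/3, V=23
Highest average = 92/3 → III.
Row maxima: I=31, II=31, III=32, IV=30, V=27
Best best-case = 32 → III.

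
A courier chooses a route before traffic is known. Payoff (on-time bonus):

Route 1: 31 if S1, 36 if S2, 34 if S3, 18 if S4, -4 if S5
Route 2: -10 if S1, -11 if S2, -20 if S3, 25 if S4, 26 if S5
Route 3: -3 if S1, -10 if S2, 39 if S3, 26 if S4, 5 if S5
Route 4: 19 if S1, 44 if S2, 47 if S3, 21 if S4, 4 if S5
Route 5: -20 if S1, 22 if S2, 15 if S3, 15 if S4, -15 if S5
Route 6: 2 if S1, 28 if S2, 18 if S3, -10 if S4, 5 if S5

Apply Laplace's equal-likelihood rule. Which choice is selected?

Row averages: Route 1=23, Route 2=2, Route 3=11.4, Route 4=27, Route 5=3.4, Route 6=8.6
Highest average = 27 → Route 4.

Route 4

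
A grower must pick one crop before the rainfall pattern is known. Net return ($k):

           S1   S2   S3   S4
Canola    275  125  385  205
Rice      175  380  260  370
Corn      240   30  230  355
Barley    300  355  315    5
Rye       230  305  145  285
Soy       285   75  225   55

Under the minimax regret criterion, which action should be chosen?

Rice

Column bests: S1=300, S2=380, S3=385, S4=370.
Canola regrets: 25, 255, 0, 165 → max 255
Rice regrets: 125, 0, 125, 0 → max 125
Corn regrets: 60, 350, 155, 15 → max 350
Barley regrets: 0, 25, 70, 365 → max 365
Rye regrets: 70, 75, 240, 85 → max 240
Soy regrets: 15, 305, 160, 315 → max 315
Smallest max regret = 125 → Rice.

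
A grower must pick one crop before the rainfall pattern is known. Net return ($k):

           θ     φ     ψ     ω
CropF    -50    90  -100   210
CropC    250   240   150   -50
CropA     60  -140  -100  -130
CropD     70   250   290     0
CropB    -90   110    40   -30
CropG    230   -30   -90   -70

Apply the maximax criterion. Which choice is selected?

CropD

Row maxima: CropF=210, CropC=250, CropA=60, CropD=290, CropB=110, CropG=230
Best best-case = 290 → CropD.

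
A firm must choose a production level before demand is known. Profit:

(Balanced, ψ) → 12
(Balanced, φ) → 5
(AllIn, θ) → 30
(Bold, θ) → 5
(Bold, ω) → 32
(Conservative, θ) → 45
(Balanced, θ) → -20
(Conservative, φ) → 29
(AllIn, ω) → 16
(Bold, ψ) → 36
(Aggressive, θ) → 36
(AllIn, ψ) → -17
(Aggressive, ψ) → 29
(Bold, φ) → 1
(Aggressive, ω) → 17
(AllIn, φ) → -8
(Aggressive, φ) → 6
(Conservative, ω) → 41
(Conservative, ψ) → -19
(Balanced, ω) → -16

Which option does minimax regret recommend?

Column bests: θ=45, φ=29, ψ=36, ω=41.
Conservative regrets: 0, 0, 55, 0 → max 55
Balanced regrets: 65, 24, 24, 57 → max 65
Aggressive regrets: 9, 23, 7, 24 → max 24
Bold regrets: 40, 28, 0, 9 → max 40
AllIn regrets: 15, 37, 53, 25 → max 53
Smallest max regret = 24 → Aggressive.

Aggressive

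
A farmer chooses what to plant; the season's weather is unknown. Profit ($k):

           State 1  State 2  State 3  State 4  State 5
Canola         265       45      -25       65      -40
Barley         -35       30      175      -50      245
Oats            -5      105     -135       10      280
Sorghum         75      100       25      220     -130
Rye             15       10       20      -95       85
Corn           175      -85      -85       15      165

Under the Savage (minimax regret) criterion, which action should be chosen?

Column bests: State 1=265, State 2=105, State 3=175, State 4=220, State 5=280.
Canola regrets: 0, 60, 200, 155, 320 → max 320
Barley regrets: 300, 75, 0, 270, 35 → max 300
Oats regrets: 270, 0, 310, 210, 0 → max 310
Sorghum regrets: 190, 5, 150, 0, 410 → max 410
Rye regrets: 250, 95, 155, 315, 195 → max 315
Corn regrets: 90, 190, 260, 205, 115 → max 260
Smallest max regret = 260 → Corn.

Corn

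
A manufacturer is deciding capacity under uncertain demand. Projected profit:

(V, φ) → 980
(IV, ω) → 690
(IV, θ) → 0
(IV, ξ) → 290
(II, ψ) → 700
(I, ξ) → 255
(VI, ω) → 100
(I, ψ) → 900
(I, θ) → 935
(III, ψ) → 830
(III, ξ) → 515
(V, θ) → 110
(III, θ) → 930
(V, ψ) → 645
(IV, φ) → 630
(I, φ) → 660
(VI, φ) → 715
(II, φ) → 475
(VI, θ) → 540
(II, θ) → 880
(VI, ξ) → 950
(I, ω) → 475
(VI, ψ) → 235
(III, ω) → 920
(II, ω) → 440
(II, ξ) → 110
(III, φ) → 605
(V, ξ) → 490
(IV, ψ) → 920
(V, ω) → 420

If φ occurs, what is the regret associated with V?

Best payoff under φ is 980.
Regret = 980 − 980 = 0.

0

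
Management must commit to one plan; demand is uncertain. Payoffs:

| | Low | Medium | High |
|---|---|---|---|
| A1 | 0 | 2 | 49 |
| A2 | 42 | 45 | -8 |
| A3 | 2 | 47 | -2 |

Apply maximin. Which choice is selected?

Row minima: A1=0, A2=-8, A3=-2
Best worst-case = 0 → A1.

A1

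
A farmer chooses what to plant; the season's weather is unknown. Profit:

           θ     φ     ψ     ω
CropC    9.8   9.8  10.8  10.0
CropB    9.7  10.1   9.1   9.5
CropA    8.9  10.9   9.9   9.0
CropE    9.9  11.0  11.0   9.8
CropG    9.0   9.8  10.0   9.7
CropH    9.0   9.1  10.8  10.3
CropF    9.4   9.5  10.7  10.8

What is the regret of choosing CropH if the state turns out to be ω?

0.5

Best payoff under ω is 10.8.
Regret = 10.8 − 10.3 = 0.5.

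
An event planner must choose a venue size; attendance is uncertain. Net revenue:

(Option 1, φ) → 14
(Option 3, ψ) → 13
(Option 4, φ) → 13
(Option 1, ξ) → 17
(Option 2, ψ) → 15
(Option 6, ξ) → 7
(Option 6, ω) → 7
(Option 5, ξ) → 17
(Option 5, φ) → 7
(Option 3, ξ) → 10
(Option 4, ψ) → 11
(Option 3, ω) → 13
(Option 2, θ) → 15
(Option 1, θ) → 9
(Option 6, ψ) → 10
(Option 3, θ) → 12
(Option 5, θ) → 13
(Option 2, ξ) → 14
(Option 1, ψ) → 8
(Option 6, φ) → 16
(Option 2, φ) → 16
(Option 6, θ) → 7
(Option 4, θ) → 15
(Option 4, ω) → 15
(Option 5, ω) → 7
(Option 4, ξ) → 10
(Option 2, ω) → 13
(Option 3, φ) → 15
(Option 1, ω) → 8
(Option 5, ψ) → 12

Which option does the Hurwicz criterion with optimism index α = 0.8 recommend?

Option 1: 0.8·17 + 0.2·8 = 15.2
Option 2: 0.8·16 + 0.2·13 = 15.4
Option 3: 0.8·15 + 0.2·10 = 14
Option 4: 0.8·15 + 0.2·10 = 14
Option 5: 0.8·17 + 0.2·7 = 15
Option 6: 0.8·16 + 0.2·7 = 14.2
Highest Hurwicz score = 15.4 → Option 2.

Option 2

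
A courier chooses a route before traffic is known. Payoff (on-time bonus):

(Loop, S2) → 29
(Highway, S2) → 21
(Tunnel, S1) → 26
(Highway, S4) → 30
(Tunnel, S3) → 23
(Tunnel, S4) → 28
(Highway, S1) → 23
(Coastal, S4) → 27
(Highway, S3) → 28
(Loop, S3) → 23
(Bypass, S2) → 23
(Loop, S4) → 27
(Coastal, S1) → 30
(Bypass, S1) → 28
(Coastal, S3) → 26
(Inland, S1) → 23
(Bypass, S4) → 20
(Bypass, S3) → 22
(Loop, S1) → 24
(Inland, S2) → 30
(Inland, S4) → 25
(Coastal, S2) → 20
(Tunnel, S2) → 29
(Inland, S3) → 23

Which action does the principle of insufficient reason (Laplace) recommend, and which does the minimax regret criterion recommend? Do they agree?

Row averages: Loop=25.75, Coastal=25.75, Highway=25.5, Bypass=23.25, Inland=25.25, Tunnel=26.5
Highest average = 26.5 → Tunnel.
Column bests: S1=30, S2=30, S3=28, S4=30.
Loop regrets: 6, 1, 5, 3 → max 6
Coastal regrets: 0, 10, 2, 3 → max 10
Highway regrets: 7, 9, 0, 0 → max 9
Bypass regrets: 2, 7, 6, 10 → max 10
Inland regrets: 7, 0, 5, 5 → max 7
Tunnel regrets: 4, 1, 5, 2 → max 5
Smallest max regret = 5 → Tunnel.

laplace → Tunnel; minimax regret → Tunnel (agree)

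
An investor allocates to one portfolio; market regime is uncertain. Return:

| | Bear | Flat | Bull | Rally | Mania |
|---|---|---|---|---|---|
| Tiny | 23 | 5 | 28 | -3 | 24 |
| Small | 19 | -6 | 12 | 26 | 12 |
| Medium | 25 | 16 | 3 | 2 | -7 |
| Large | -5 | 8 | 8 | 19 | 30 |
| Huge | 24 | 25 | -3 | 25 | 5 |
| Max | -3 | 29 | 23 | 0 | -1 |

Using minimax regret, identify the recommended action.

Column bests: Bear=25, Flat=29, Bull=28, Rally=26, Mania=30.
Tiny regrets: 2, 24, 0, 29, 6 → max 29
Small regrets: 6, 35, 16, 0, 18 → max 35
Medium regrets: 0, 13, 25, 24, 37 → max 37
Large regrets: 30, 21, 20, 7, 0 → max 30
Huge regrets: 1, 4, 31, 1, 25 → max 31
Max regrets: 28, 0, 5, 26, 31 → max 31
Smallest max regret = 29 → Tiny.

Tiny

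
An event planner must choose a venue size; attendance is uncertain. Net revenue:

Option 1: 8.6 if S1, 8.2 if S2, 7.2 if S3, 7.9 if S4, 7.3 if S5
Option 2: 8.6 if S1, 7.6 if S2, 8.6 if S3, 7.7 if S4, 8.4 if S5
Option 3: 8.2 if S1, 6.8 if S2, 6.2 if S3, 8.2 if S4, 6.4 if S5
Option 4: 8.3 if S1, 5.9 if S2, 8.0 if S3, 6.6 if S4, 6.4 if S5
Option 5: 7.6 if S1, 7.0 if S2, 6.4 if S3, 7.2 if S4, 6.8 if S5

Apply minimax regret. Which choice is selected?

Column bests: S1=8.6, S2=8.2, S3=8.6, S4=8.2, S5=8.4.
Option 1 regrets: 0.0, 0.0, 1.4, 0.3, 1.1 → max 1.4
Option 2 regrets: 0.0, 0.6, 0.0, 0.5, 0.0 → max 0.6
Option 3 regrets: 0.4, 1.4, 2.4, 0.0, 2.0 → max 2.4
Option 4 regrets: 0.3, 2.3, 0.6, 1.6, 2.0 → max 2.3
Option 5 regrets: 1.0, 1.2, 2.2, 1.0, 1.6 → max 2.2
Smallest max regret = 0.6 → Option 2.

Option 2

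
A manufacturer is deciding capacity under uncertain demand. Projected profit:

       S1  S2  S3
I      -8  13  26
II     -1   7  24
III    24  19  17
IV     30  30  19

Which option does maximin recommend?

IV

Row minima: I=-8, II=-1, III=17, IV=19
Best worst-case = 19 → IV.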